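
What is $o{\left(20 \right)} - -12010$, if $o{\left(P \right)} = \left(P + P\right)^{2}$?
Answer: $13610$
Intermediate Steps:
$o{\left(P \right)} = 4 P^{2}$ ($o{\left(P \right)} = \left(2 P\right)^{2} = 4 P^{2}$)
$o{\left(20 \right)} - -12010 = 4 \cdot 20^{2} - -12010 = 4 \cdot 400 + 12010 = 1600 + 12010 = 13610$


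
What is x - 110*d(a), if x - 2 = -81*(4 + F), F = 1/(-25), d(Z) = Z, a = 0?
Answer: -7969/25 ≈ -318.76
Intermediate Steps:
F = -1/25 ≈ -0.040000
x = -7969/25 (x = 2 - 81*(4 - 1/25) = 2 - 81*99/25 = 2 - 8019/25 = -7969/25 ≈ -318.76)
x - 110*d(a) = -7969/25 - 110*0 = -7969/25 - 1*0 = -7969/25 + 0 = -7969/25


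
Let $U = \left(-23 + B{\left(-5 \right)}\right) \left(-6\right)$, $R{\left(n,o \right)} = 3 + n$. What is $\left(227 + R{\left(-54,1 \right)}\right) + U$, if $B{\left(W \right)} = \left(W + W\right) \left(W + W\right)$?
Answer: $-286$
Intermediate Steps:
$B{\left(W \right)} = 4 W^{2}$ ($B{\left(W \right)} = 2 W 2 W = 4 W^{2}$)
$U = -462$ ($U = \left(-23 + 4 \left(-5\right)^{2}\right) \left(-6\right) = \left(-23 + 4 \cdot 25\right) \left(-6\right) = \left(-23 + 100\right) \left(-6\right) = 77 \left(-6\right) = -462$)
$\left(227 + R{\left(-54,1 \right)}\right) + U = \left(227 + \left(3 - 54\right)\right) - 462 = \left(227 - 51\right) - 462 = 176 - 462 = -286$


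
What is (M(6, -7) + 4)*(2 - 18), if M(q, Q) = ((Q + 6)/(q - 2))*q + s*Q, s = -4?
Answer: -488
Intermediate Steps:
M(q, Q) = -4*Q + q*(6 + Q)/(-2 + q) (M(q, Q) = ((Q + 6)/(q - 2))*q - 4*Q = ((6 + Q)/(-2 + q))*q - 4*Q = q*(6 + Q)/(-2 + q) - 4*Q = -4*Q + q*(6 + Q)/(-2 + q))
(M(6, -7) + 4)*(2 - 18) = ((6*6 + 8*(-7) - 3*(-7)*6)/(-2 + 6) + 4)*(2 - 18) = ((36 - 56 + 126)/4 + 4)*(-16) = ((¼)*106 + 4)*(-16) = (53/2 + 4)*(-16) = (61/2)*(-16) = -488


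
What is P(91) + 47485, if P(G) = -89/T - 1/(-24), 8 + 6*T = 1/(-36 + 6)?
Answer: 275037961/5784 ≈ 47552.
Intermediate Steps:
T = -241/180 (T = -4/3 + 1/(6*(-36 + 6)) = -4/3 + (⅙)/(-30) = -4/3 + (⅙)*(-1/30) = -4/3 - 1/180 = -241/180 ≈ -1.3389)
P(G) = 384721/5784 (P(G) = -89/(-241/180) - 1/(-24) = -89*(-180/241) - 1*(-1/24) = 16020/241 + 1/24 = 384721/5784)
P(91) + 47485 = 384721/5784 + 47485 = 275037961/5784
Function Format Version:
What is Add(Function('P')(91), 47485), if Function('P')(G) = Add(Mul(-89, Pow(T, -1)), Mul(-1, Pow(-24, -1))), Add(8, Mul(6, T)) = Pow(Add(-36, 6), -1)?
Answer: Rational(275037961, 5784) ≈ 47552.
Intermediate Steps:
T = Rational(-241, 180) (T = Add(Rational(-4, 3), Mul(Rational(1, 6), Pow(Add(-36, 6), -1))) = Add(Rational(-4, 3), Mul(Rational(1, 6), Pow(-30, -1))) = Add(Rational(-4, 3), Mul(Rational(1, 6), Rational(-1, 30))) = Add(Rational(-4, 3), Rational(-1, 180)) = Rational(-241, 180) ≈ -1.3389)
Function('P')(G) = Rational(384721, 5784) (Function('P')(G) = Add(Mul(-89, Pow(Rational(-241, 180), -1)), Mul(-1, Pow(-24, -1))) = Add(Mul(-89, Rational(-180, 241)), Mul(-1, Rational(-1, 24))) = Add(Rational(16020, 241), Rational(1, 24)) = Rational(384721, 5784))
Add(Function('P')(91), 47485) = Add(Rational(384721, 5784), 47485) = Rational(275037961, 5784)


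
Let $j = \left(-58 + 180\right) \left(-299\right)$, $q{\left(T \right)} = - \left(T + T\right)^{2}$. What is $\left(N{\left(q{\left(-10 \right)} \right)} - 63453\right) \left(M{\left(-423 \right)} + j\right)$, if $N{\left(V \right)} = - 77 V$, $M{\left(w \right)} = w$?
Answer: $1204928353$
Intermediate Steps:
$q{\left(T \right)} = - 4 T^{2}$ ($q{\left(T \right)} = - \left(2 T\right)^{2} = - 4 T^{2}$)
$j = -36478$ ($j = 122 \left(-299\right) = -36478$)
$\left(N{\left(q{\left(-10 \right)} \right)} - 63453\right) \left(M{\left(-423 \right)} + j\right) = \left(- 77 \left(- 4 \left(-10\right)^{2}\right) - 63453\right) \left(-423 - 36478\right) = \left(- 77 \left(\left(-4\right) 100\right) + \left(-93427 + 29974\right)\right) \left(-36901\right) = \left(\left(-77\right) \left(-400\right) - 63453\right) \left(-36901\right) = \left(30800 - 63453\right) \left(-36901\right) = \left(-32653\right) \left(-36901\right) = 1204928353$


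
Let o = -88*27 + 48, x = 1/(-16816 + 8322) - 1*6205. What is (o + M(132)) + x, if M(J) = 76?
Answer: -71833759/8494 ≈ -8457.0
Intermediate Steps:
x = -52705271/8494 (x = 1/(-8494) - 6205 = -1/8494 - 6205 = -52705271/8494 ≈ -6205.0)
o = -2328 (o = -2376 + 48 = -2328)
(o + M(132)) + x = (-2328 + 76) - 52705271/8494 = -2252 - 52705271/8494 = -71833759/8494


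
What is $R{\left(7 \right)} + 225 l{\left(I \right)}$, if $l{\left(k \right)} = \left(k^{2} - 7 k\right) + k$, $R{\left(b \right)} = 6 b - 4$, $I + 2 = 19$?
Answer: $42113$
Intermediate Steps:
$I = 17$ ($I = -2 + 19 = 17$)
$R{\left(b \right)} = -4 + 6 b$
$l{\left(k \right)} = k^{2} - 6 k$
$R{\left(7 \right)} + 225 l{\left(I \right)} = \left(-4 + 6 \cdot 7\right) + 225 \cdot 17 \left(-6 + 17\right) = \left(-4 + 42\right) + 225 \cdot 17 \cdot 11 = 38 + 225 \cdot 187 = 38 + 42075 = 42113$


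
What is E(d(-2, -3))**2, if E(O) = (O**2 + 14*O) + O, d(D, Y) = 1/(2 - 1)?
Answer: 256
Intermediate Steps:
d(D, Y) = 1 (d(D, Y) = 1/1 = 1)
E(O) = O**2 + 15*O
E(d(-2, -3))**2 = (1*(15 + 1))**2 = (1*16)**2 = 16**2 = 256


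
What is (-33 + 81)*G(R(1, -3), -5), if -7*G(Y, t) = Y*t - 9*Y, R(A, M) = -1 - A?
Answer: -192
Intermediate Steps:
G(Y, t) = 9*Y/7 - Y*t/7 (G(Y, t) = -(Y*t - 9*Y)/7 = -(-9*Y + Y*t)/7 = 9*Y/7 - Y*t/7)
(-33 + 81)*G(R(1, -3), -5) = (-33 + 81)*((-1 - 1*1)*(9 - 1*(-5))/7) = 48*((-1 - 1)*(9 + 5)/7) = 48*((1/7)*(-2)*14) = 48*(-4) = -192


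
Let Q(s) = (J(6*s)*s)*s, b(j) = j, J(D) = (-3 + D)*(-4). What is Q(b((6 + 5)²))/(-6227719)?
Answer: 42341772/6227719 ≈ 6.7989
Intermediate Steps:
J(D) = 12 - 4*D
Q(s) = s²*(12 - 24*s) (Q(s) = ((12 - 24*s)*s)*s = (s*(12 - 24*s))*s = s²*(12 - 24*s))
Q(b((6 + 5)²))/(-6227719) = (((6 + 5)²)²*(12 - 24*(6 + 5)²))/(-6227719) = ((11²)²*(12 - 24*11²))*(-1/6227719) = (121²*(12 - 24*121))*(-1/6227719) = (14641*(12 - 2904))*(-1/6227719) = (14641*(-2892))*(-1/6227719) = -42341772*(-1/6227719) = 42341772/6227719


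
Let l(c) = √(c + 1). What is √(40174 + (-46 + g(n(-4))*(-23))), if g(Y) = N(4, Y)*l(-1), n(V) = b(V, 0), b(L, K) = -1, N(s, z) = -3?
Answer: 8*√627 ≈ 200.32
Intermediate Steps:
l(c) = √(1 + c)
n(V) = -1
g(Y) = 0 (g(Y) = -3*√(1 - 1) = -3*√0 = -3*0 = 0)
√(40174 + (-46 + g(n(-4))*(-23))) = √(40174 + (-46 + 0*(-23))) = √(40174 + (-46 + 0)) = √(40174 - 46) = √40128 = 8*√627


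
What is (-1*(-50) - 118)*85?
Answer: -5780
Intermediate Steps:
(-1*(-50) - 118)*85 = (50 - 118)*85 = -68*85 = -5780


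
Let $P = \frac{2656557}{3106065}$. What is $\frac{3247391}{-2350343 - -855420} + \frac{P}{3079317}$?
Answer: $- \frac{3451095339674388716}{1588697652399459935} \approx -2.1723$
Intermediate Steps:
$P = \frac{885519}{1035355}$ ($P = 2656557 \cdot \frac{1}{3106065} = \frac{885519}{1035355} \approx 0.85528$)
$\frac{3247391}{-2350343 - -855420} + \frac{P}{3079317} = \frac{3247391}{-2350343 - -855420} + \frac{885519}{1035355 \cdot 3079317} = \frac{3247391}{-2350343 + 855420} + \frac{885519}{1035355} \cdot \frac{1}{3079317} = \frac{3247391}{-1494923} + \frac{295173}{1062728750845} = 3247391 \left(- \frac{1}{1494923}\right) + \frac{295173}{1062728750845} = - \frac{3247391}{1494923} + \frac{295173}{1062728750845} = - \frac{3451095339674388716}{1588697652399459935}$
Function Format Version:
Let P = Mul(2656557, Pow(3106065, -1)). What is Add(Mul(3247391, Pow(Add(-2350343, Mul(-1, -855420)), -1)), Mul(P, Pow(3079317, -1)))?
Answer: Rational(-3451095339674388716, 1588697652399459935) ≈ -2.1723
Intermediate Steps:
P = Rational(885519, 1035355) (P = Mul(2656557, Rational(1, 3106065)) = Rational(885519, 1035355) ≈ 0.85528)
Add(Mul(3247391, Pow(Add(-2350343, Mul(-1, -855420)), -1)), Mul(P, Pow(3079317, -1))) = Add(Mul(3247391, Pow(Add(-2350343, Mul(-1, -855420)), -1)), Mul(Rational(885519, 1035355), Pow(3079317, -1))) = Add(Mul(3247391, Pow(Add(-2350343, 855420), -1)), Mul(Rational(885519, 1035355), Rational(1, 3079317))) = Add(Mul(3247391, Pow(-1494923, -1)), Rational(295173, 1062728750845)) = Add(Mul(3247391, Rational(-1, 1494923)), Rational(295173, 1062728750845)) = Add(Rational(-3247391, 1494923), Rational(295173, 1062728750845)) = Rational(-3451095339674388716, 1588697652399459935)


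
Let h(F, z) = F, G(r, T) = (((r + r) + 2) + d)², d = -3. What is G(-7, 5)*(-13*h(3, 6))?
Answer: -8775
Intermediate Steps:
G(r, T) = (-1 + 2*r)² (G(r, T) = (((r + r) + 2) - 3)² = ((2*r + 2) - 3)² = ((2 + 2*r) - 3)² = (-1 + 2*r)²)
G(-7, 5)*(-13*h(3, 6)) = (-1 + 2*(-7))²*(-13*3) = (-1 - 14)²*(-39) = (-15)²*(-39) = 225*(-39) = -8775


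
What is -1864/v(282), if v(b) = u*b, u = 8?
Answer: -233/282 ≈ -0.82624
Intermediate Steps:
v(b) = 8*b
-1864/v(282) = -1864/(8*282) = -1864/2256 = -1864*1/2256 = -233/282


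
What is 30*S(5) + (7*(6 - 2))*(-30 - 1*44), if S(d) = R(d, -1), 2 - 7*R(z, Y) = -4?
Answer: -14324/7 ≈ -2046.3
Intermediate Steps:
R(z, Y) = 6/7 (R(z, Y) = 2/7 - ⅐*(-4) = 2/7 + 4/7 = 6/7)
S(d) = 6/7
30*S(5) + (7*(6 - 2))*(-30 - 1*44) = 30*(6/7) + (7*(6 - 2))*(-30 - 1*44) = 180/7 + (7*4)*(-30 - 44) = 180/7 + 28*(-74) = 180/7 - 2072 = -14324/7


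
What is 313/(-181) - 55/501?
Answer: -166768/90681 ≈ -1.8391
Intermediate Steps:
313/(-181) - 55/501 = 313*(-1/181) - 55*1/501 = -313/181 - 55/501 = -166768/90681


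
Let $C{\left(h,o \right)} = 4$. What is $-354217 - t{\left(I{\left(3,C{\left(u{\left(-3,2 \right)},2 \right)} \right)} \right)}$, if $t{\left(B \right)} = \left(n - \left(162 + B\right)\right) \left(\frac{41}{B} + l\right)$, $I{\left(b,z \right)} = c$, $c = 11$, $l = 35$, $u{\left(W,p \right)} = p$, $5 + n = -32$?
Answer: $- \frac{3806927}{11} \approx -3.4608 \cdot 10^{5}$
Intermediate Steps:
$n = -37$ ($n = -5 - 32 = -37$)
$I{\left(b,z \right)} = 11$
$t{\left(B \right)} = \left(-199 - B\right) \left(35 + \frac{41}{B}\right)$ ($t{\left(B \right)} = \left(-37 - \left(162 + B\right)\right) \left(\frac{41}{B} + 35\right) = \left(-199 - B\right) \left(35 + \frac{41}{B}\right)$)
$-354217 - t{\left(I{\left(3,C{\left(u{\left(-3,2 \right)},2 \right)} \right)} \right)} = -354217 - \left(-7006 - \frac{8159}{11} - 385\right) = -354217 - - \frac{89460}{11} = -354217 + \frac{89460}{11} = - \frac{3806927}{11}$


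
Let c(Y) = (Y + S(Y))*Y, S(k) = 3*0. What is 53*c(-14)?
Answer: 10388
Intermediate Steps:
S(k) = 0
c(Y) = Y² (c(Y) = (Y + 0)*Y = Y*Y = Y²)
53*c(-14) = 53*(-14)² = 53*196 = 10388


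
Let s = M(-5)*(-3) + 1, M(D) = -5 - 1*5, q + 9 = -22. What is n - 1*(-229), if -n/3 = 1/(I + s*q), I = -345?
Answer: 299077/1306 ≈ 229.00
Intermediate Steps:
q = -31 (q = -9 - 22 = -31)
M(D) = -10 (M(D) = -5 - 5 = -10)
s = 31 (s = -10*(-3) + 1 = 30 + 1 = 31)
n = 3/1306 (n = -3/(-345 + 31*(-31)) = -3/(-345 - 961) = -3/(-1306) = -3*(-1/1306) = 3/1306 ≈ 0.0022971)
n - 1*(-229) = 3/1306 - 1*(-229) = 3/1306 + 229 = 299077/1306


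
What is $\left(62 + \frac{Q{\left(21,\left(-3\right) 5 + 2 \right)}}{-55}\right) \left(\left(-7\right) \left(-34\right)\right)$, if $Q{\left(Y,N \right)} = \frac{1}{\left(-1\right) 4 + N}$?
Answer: $\frac{811594}{55} \approx 14756.0$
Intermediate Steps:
$Q{\left(Y,N \right)} = \frac{1}{-4 + N}$
$\left(62 + \frac{Q{\left(21,\left(-3\right) 5 + 2 \right)}}{-55}\right) \left(\left(-7\right) \left(-34\right)\right) = \left(62 + \frac{1}{\left(-4 + \left(\left(-3\right) 5 + 2\right)\right) \left(-55\right)}\right) \left(\left(-7\right) \left(-34\right)\right) = \left(62 + \frac{1}{-4 + \left(-15 + 2\right)} \left(- \frac{1}{55}\right)\right) 238 = \left(62 + \frac{1}{-4 - 13} \left(- \frac{1}{55}\right)\right) 238 = \left(62 + \frac{1}{-17} \left(- \frac{1}{55}\right)\right) 238 = \left(62 - - \frac{1}{935}\right) 238 = \left(62 + \frac{1}{935}\right) 238 = \frac{57971}{935} \cdot 238 = \frac{811594}{55}$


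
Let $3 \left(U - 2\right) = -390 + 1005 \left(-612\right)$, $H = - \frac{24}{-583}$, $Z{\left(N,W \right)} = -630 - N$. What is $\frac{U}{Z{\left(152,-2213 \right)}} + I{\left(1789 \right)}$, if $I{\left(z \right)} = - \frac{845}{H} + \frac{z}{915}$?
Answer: $- \frac{57992749253}{2862120} \approx -20262.0$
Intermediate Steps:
$H = \frac{24}{583}$ ($H = \left(-24\right) \left(- \frac{1}{583}\right) = \frac{24}{583} \approx 0.041166$)
$U = -205148$ ($U = 2 + \frac{-390 + 1005 \left(-612\right)}{3} = 2 + \frac{-390 - 615060}{3} = 2 + \frac{1}{3} \left(-615450\right) = 2 - 205150 = -205148$)
$I{\left(z \right)} = - \frac{492635}{24} + \frac{z}{915}$ ($I{\left(z \right)} = - \frac{845}{\frac{24}{583}} + \frac{z}{915} = \left(-845\right) \frac{583}{24} + z \frac{1}{915} = - \frac{492635}{24} + \frac{z}{915}$)
$\frac{U}{Z{\left(152,-2213 \right)}} + I{\left(1789 \right)} = - \frac{205148}{-630 - 152} + \left(- \frac{492635}{24} + \frac{1}{915} \cdot 1789\right) = - \frac{205148}{-630 - 152} + \left(- \frac{492635}{24} + \frac{1789}{915}\right) = - \frac{205148}{-782} - \frac{150239363}{7320} = \left(-205148\right) \left(- \frac{1}{782}\right) - \frac{150239363}{7320} = \frac{102574}{391} - \frac{150239363}{7320} = - \frac{57992749253}{2862120}$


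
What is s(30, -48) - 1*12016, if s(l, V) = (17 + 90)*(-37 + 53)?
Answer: -10304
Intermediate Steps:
s(l, V) = 1712 (s(l, V) = 107*16 = 1712)
s(30, -48) - 1*12016 = 1712 - 1*12016 = 1712 - 12016 = -10304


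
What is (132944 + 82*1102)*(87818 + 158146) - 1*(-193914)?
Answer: 54925922826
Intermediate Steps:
(132944 + 82*1102)*(87818 + 158146) - 1*(-193914) = (132944 + 90364)*245964 + 193914 = 223308*245964 + 193914 = 54925728912 + 193914 = 54925922826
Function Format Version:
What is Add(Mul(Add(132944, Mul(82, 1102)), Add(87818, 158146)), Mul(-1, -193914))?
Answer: 54925922826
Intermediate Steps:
Add(Mul(Add(132944, Mul(82, 1102)), Add(87818, 158146)), Mul(-1, -193914)) = Add(Mul(Add(132944, 90364), 245964), 193914) = Add(Mul(223308, 245964), 193914) = Add(54925728912, 193914) = 54925922826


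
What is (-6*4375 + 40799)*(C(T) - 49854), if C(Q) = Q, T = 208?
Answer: -722299654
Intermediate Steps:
(-6*4375 + 40799)*(C(T) - 49854) = (-6*4375 + 40799)*(208 - 49854) = (-26250 + 40799)*(-49646) = 14549*(-49646) = -722299654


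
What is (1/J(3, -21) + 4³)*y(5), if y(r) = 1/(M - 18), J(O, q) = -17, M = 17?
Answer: -1087/17 ≈ -63.941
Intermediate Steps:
y(r) = -1 (y(r) = 1/(17 - 18) = 1/(-1) = -1)
(1/J(3, -21) + 4³)*y(5) = (1/(-17) + 4³)*(-1) = (-1/17 + 64)*(-1) = (1087/17)*(-1) = -1087/17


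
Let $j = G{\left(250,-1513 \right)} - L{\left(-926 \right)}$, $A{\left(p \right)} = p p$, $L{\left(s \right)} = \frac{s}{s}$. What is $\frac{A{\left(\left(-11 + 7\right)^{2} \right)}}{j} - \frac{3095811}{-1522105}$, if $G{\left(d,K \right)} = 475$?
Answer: $\frac{928536647}{360738885} \approx 2.574$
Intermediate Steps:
$L{\left(s \right)} = 1$
$A{\left(p \right)} = p^{2}$
$j = 474$ ($j = 475 - 1 = 474$)
$\frac{A{\left(\left(-11 + 7\right)^{2} \right)}}{j} - \frac{3095811}{-1522105} = \frac{\left(\left(-11 + 7\right)^{2}\right)^{2}}{474} - \frac{3095811}{-1522105} = \left(\left(-4\right)^{2}\right)^{2} \cdot \frac{1}{474} - - \frac{3095811}{1522105} = 16^{2} \cdot \frac{1}{474} + \frac{3095811}{1522105} = 256 \cdot \frac{1}{474} + \frac{3095811}{1522105} = \frac{128}{237} + \frac{3095811}{1522105} = \frac{928536647}{360738885}$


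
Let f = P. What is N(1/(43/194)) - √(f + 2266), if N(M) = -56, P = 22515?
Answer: -56 - √24781 ≈ -213.42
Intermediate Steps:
f = 22515
N(1/(43/194)) - √(f + 2266) = -56 - √(22515 + 2266) = -56 - √24781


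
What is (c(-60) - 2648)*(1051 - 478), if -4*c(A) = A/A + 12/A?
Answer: -7587093/5 ≈ -1.5174e+6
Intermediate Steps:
c(A) = -¼ - 3/A (c(A) = -(A/A + 12/A)/4 = -(1 + 12/A)/4 = -¼ - 3/A)
(c(-60) - 2648)*(1051 - 478) = ((¼)*(-12 - 1*(-60))/(-60) - 2648)*(1051 - 478) = ((¼)*(-1/60)*(-12 + 60) - 2648)*573 = ((¼)*(-1/60)*48 - 2648)*573 = (-⅕ - 2648)*573 = -13241/5*573 = -7587093/5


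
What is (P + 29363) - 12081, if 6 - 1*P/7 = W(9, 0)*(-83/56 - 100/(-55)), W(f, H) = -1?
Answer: 1524719/88 ≈ 17326.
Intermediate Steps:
P = 3903/88 (P = 42 - (-7)*(-83/56 - 100/(-55)) = 42 - (-7)*(-83*1/56 - 100*(-1/55)) = 42 - (-7)*(-83/56 + 20/11) = 42 - (-7)*207/616 = 42 - 7*(-207/616) = 42 + 207/88 = 3903/88 ≈ 44.352)
(P + 29363) - 12081 = (3903/88 + 29363) - 12081 = 2587847/88 - 12081 = 1524719/88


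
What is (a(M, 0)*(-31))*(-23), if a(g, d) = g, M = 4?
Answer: 2852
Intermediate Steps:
(a(M, 0)*(-31))*(-23) = (4*(-31))*(-23) = -124*(-23) = 2852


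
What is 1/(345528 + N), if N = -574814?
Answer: -1/229286 ≈ -4.3614e-6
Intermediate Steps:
1/(345528 + N) = 1/(345528 - 574814) = 1/(-229286) = -1/229286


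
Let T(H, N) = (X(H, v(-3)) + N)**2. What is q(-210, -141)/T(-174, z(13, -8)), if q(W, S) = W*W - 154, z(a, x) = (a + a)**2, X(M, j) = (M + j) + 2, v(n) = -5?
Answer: 43946/249001 ≈ 0.17649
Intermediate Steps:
X(M, j) = 2 + M + j
z(a, x) = 4*a**2 (z(a, x) = (2*a)**2 = 4*a**2)
q(W, S) = -154 + W**2 (q(W, S) = W**2 - 154 = -154 + W**2)
T(H, N) = (-3 + H + N)**2 (T(H, N) = ((2 + H - 5) + N)**2 = ((-3 + H) + N)**2 = (-3 + H + N)**2)
q(-210, -141)/T(-174, z(13, -8)) = (-154 + (-210)**2)/((-3 - 174 + 4*13**2)**2) = (-154 + 44100)/((-3 - 174 + 4*169)**2) = 43946/((-3 - 174 + 676)**2) = 43946/(499**2) = 43946/249001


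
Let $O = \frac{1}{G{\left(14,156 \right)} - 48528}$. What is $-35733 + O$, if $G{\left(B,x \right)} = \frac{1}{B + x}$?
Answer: $- \frac{294788638517}{8249759} \approx -35733.0$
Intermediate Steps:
$O = - \frac{170}{8249759}$ ($O = \frac{1}{\frac{1}{14 + 156} - 48528} = \frac{1}{\frac{1}{170} - 48528} = \frac{1}{- \frac{8249759}{170}} = - \frac{170}{8249759} \approx -2.0607 \cdot 10^{-5}$)
$-35733 + O = -35733 - \frac{170}{8249759} = - \frac{294788638517}{8249759}$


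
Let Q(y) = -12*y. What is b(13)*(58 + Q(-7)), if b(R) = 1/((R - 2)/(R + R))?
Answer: 3692/11 ≈ 335.64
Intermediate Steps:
b(R) = 2*R/(-2 + R) (b(R) = 1/((-2 + R)/((2*R))) = 1/((-2 + R)*(1/(2*R))) = 1/((-2 + R)/(2*R)) = 2*R/(-2 + R))
b(13)*(58 + Q(-7)) = (2*13/(-2 + 13))*(58 - 12*(-7)) = (2*13/11)*(58 + 84) = (2*13*(1/11))*142 = (26/11)*142 = 3692/11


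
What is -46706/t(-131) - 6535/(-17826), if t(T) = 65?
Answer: -832156381/1158690 ≈ -718.19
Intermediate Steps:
-46706/t(-131) - 6535/(-17826) = -46706/65 - 6535/(-17826) = -46706*1/65 - 6535*(-1/17826) = -46706/65 + 6535/17826 = -832156381/1158690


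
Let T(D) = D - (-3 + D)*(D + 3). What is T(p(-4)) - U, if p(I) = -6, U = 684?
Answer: -717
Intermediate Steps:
T(D) = D - (-3 + D)*(3 + D)
T(p(-4)) - U = (9 - 6 - 1*(-6)²) - 1*684 = (9 - 6 - 1*36) - 684 = (9 - 6 - 36) - 684 = -33 - 684 = -717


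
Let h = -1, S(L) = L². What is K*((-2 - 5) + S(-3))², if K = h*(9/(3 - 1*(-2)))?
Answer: -36/5 ≈ -7.2000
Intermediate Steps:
K = -9/5 (K = -9/(3 - 1*(-2)) = -9/(3 + 2) = -9/5 ≈ -1.8000)
K*((-2 - 5) + S(-3))² = -9*((-2 - 5) + (-3)²)²/5 = -9*(-7 + 9)²/5 = -9/5*2² = -9/5*4 = -36/5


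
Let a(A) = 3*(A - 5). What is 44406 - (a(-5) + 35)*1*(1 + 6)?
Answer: 44371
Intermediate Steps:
a(A) = -15 + 3*A (a(A) = 3*(-5 + A) = -15 + 3*A)
44406 - (a(-5) + 35)*1*(1 + 6) = 44406 - ((-15 + 3*(-5)) + 35)*1*(1 + 6) = 44406 - ((-15 - 15) + 35)*1*7 = 44406 - (-30 + 35)*7 = 44406 - 5*7 = 44406 - 1*35 = 44406 - 35 = 44371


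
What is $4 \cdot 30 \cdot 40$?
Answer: $4800$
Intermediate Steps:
$4 \cdot 30 \cdot 40 = 120 \cdot 40 = 4800$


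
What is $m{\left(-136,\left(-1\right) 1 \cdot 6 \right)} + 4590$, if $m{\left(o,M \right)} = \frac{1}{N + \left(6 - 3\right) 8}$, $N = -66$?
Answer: $\frac{192779}{42} \approx 4590.0$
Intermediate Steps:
$m{\left(o,M \right)} = - \frac{1}{42}$ ($m{\left(o,M \right)} = \frac{1}{-66 + \left(6 - 3\right) 8} = \frac{1}{-66 + 3 \cdot 8} = \frac{1}{-66 + 24} = \frac{1}{-42} = - \frac{1}{42}$)
$m{\left(-136,\left(-1\right) 1 \cdot 6 \right)} + 4590 = - \frac{1}{42} + 4590 = \frac{192779}{42}$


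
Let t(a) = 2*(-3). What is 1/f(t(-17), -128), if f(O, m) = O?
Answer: -⅙ ≈ -0.16667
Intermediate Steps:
t(a) = -6
1/f(t(-17), -128) = 1/(-6) = -⅙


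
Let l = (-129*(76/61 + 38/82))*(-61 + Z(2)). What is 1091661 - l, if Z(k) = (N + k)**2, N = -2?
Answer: 44206626/41 ≈ 1.0782e+6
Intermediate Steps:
Z(k) = (-2 + k)**2
l = 551475/41 (l = (-129*(76/61 + 38/82))*(-61 + (-2 + 2)**2) = (-129*(76*(1/61) + 38*(1/82)))*(-61 + 0**2) = (-129*(76/61 + 19/41))*(-61 + 0) = -129*4275/2501*(-61) = -551475/2501*(-61) = 551475/41 ≈ 13451.)
1091661 - l = 1091661 - 1*551475/41 = 1091661 - 551475/41 = 44206626/41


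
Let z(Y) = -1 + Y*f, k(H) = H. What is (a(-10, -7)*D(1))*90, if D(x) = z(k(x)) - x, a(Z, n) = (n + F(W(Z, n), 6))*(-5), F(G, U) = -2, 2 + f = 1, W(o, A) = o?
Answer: -12150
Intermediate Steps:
f = -1 (f = -2 + 1 = -1)
a(Z, n) = 10 - 5*n (a(Z, n) = (n - 2)*(-5) = (-2 + n)*(-5) = 10 - 5*n)
z(Y) = -1 - Y (z(Y) = -1 + Y*(-1) = -1 - Y)
D(x) = -1 - 2*x (D(x) = (-1 - x) - x = -1 - 2*x)
(a(-10, -7)*D(1))*90 = ((10 - 5*(-7))*(-1 - 2*1))*90 = ((10 + 35)*(-1 - 2))*90 = (45*(-3))*90 = -135*90 = -12150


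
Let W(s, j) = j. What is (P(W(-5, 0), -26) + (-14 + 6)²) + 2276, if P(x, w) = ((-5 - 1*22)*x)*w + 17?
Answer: 2357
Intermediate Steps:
P(x, w) = 17 - 27*w*x (P(x, w) = ((-5 - 22)*x)*w + 17 = (-27*x)*w + 17 = -27*w*x + 17 = 17 - 27*w*x)
(P(W(-5, 0), -26) + (-14 + 6)²) + 2276 = ((17 - 27*(-26)*0) + (-14 + 6)²) + 2276 = ((17 + 0) + (-8)²) + 2276 = (17 + 64) + 2276 = 81 + 2276 = 2357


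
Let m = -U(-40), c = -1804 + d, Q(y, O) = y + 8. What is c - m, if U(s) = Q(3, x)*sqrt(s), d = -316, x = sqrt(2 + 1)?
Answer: -2120 + 22*I*sqrt(10) ≈ -2120.0 + 69.57*I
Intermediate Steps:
x = sqrt(3) ≈ 1.7320
Q(y, O) = 8 + y
U(s) = 11*sqrt(s) (U(s) = (8 + 3)*sqrt(s) = 11*sqrt(s))
c = -2120 (c = -1804 - 316 = -2120)
m = -22*I*sqrt(10) (m = -11*sqrt(-40) = -11*2*I*sqrt(10) = -22*I*sqrt(10) ≈ -69.57*I)
c - m = -2120 - (-22)*I*sqrt(10) = -2120 + 22*I*sqrt(10)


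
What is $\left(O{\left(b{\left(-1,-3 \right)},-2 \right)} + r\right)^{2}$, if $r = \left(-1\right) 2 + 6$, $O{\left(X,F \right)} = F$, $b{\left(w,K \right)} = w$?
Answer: $4$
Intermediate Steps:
$r = 4$ ($r = -2 + 6 = 4$)
$\left(O{\left(b{\left(-1,-3 \right)},-2 \right)} + r\right)^{2} = \left(-2 + 4\right)^{2} = 2^{2} = 4$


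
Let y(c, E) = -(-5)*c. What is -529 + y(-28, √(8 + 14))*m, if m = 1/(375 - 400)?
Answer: -2617/5 ≈ -523.40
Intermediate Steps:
m = -1/25 (m = 1/(-25) = -1/25 ≈ -0.040000)
y(c, E) = 5*c
-529 + y(-28, √(8 + 14))*m = -529 + (5*(-28))*(-1/25) = -529 - 140*(-1/25) = -529 + 28/5 = -2617/5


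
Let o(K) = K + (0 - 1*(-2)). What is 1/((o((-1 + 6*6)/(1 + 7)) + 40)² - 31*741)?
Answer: -64/1332503 ≈ -4.8030e-5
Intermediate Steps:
o(K) = 2 + K (o(K) = K + (0 + 2) = K + 2 = 2 + K)
1/((o((-1 + 6*6)/(1 + 7)) + 40)² - 31*741) = 1/(((2 + (-1 + 6*6)/(1 + 7)) + 40)² - 31*741) = 1/(((2 + (-1 + 36)/8) + 40)² - 22971) = 1/(((2 + 35*(⅛)) + 40)² - 22971) = 1/(((2 + 35/8) + 40)² - 22971) = 1/((51/8 + 40)² - 22971) = 1/((371/8)² - 22971) = 1/(137641/64 - 22971) = 1/(-1332503/64) = -64/1332503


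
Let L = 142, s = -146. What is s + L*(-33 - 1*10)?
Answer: -6252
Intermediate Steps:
s + L*(-33 - 1*10) = -146 + 142*(-33 - 1*10) = -146 + 142*(-33 - 10) = -146 + 142*(-43) = -146 - 6106 = -6252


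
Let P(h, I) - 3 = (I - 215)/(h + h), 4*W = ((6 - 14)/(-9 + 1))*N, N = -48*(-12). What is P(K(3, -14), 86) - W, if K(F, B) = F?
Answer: -325/2 ≈ -162.50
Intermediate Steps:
N = 576
W = 144 (W = (((6 - 14)/(-9 + 1))*576)/4 = (-8/(-8)*576)/4 = (-8*(-1/8)*576)/4 = (1*576)/4 = (1/4)*576 = 144)
P(h, I) = 3 + (-215 + I)/(2*h) (P(h, I) = 3 + (I - 215)/(h + h) = 3 + (-215 + I)/((2*h)) = 3 + (-215 + I)*(1/(2*h)) = 3 + (-215 + I)/(2*h))
P(K(3, -14), 86) - W = (1/2)*(-215 + 86 + 6*3)/3 - 1*144 = (1/2)*(1/3)*(-215 + 86 + 18) - 144 = (1/2)*(1/3)*(-111) - 144 = -37/2 - 144 = -325/2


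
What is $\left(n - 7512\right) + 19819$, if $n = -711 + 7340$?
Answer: $18936$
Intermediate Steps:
$n = 6629$
$\left(n - 7512\right) + 19819 = \left(6629 - 7512\right) + 19819 = -883 + 19819 = 18936$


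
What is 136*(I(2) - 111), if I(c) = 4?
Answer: -14552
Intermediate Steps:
136*(I(2) - 111) = 136*(4 - 111) = 136*(-107) = -14552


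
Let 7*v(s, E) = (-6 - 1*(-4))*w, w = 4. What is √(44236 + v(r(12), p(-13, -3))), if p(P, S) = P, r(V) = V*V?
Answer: 2*√541877/7 ≈ 210.32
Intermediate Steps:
r(V) = V²
v(s, E) = -8/7 (v(s, E) = ((-6 - 1*(-4))*4)/7 = ((-6 + 4)*4)/7 = (-2*4)/7 = (⅐)*(-8) = -8/7)
√(44236 + v(r(12), p(-13, -3))) = √(44236 - 8/7) = √(309644/7) = 2*√541877/7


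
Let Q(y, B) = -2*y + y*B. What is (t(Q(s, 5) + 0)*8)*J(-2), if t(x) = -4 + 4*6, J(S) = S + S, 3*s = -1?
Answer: -640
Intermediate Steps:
s = -1/3 (s = (1/3)*(-1) = -1/3 ≈ -0.33333)
Q(y, B) = -2*y + B*y
J(S) = 2*S
t(x) = 20 (t(x) = -4 + 24 = 20)
(t(Q(s, 5) + 0)*8)*J(-2) = (20*8)*(2*(-2)) = 160*(-4) = -640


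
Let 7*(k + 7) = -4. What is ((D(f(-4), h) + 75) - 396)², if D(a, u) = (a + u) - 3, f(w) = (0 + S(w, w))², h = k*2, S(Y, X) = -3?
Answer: 5340721/49 ≈ 1.0899e+5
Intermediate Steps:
k = -53/7 (k = -7 + (⅐)*(-4) = -7 - 4/7 = -53/7 ≈ -7.5714)
h = -106/7 (h = -53/7*2 = -106/7 ≈ -15.143)
f(w) = 9 (f(w) = (0 - 3)² = (-3)² = 9)
D(a, u) = -3 + a + u
((D(f(-4), h) + 75) - 396)² = (((-3 + 9 - 106/7) + 75) - 396)² = ((-64/7 + 75) - 396)² = (461/7 - 396)² = (-2311/7)² = 5340721/49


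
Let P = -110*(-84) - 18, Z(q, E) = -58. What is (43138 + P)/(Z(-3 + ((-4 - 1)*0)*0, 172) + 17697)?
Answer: 52360/17639 ≈ 2.9684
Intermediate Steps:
P = 9222 (P = 9240 - 18 = 9222)
(43138 + P)/(Z(-3 + ((-4 - 1)*0)*0, 172) + 17697) = (43138 + 9222)/(-58 + 17697) = 52360/17639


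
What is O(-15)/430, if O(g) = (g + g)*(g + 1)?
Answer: 42/43 ≈ 0.97674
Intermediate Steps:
O(g) = 2*g*(1 + g) (O(g) = (2*g)*(1 + g) = 2*g*(1 + g))
O(-15)/430 = (2*(-15)*(1 - 15))/430 = (2*(-15)*(-14))*(1/430) = 420*(1/430) = 42/43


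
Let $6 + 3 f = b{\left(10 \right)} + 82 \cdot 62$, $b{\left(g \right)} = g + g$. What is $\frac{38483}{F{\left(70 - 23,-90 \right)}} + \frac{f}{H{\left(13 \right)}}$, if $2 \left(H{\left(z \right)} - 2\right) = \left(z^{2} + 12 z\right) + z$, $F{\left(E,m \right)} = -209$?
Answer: $- \frac{982963}{5643} \approx -174.19$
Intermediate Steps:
$b{\left(g \right)} = 2 g$
$H{\left(z \right)} = 2 + \frac{z^{2}}{2} + \frac{13 z}{2}$ ($H{\left(z \right)} = 2 + \frac{\left(z^{2} + 12 z\right) + z}{2} = 2 + \frac{z^{2} + 13 z}{2} = 2 + \left(\frac{z^{2}}{2} + \frac{13 z}{2}\right) = 2 + \frac{z^{2}}{2} + \frac{13 z}{2}$)
$f = \frac{5098}{3}$ ($f = -2 + \frac{2 \cdot 10 + 82 \cdot 62}{3} = -2 + \frac{20 + 5084}{3} = -2 + \frac{1}{3} \cdot 5104 = -2 + \frac{5104}{3} = \frac{5098}{3} \approx 1699.3$)
$\frac{38483}{F{\left(70 - 23,-90 \right)}} + \frac{f}{H{\left(13 \right)}} = \frac{38483}{-209} + \frac{5098}{3 \left(2 + \frac{13^{2}}{2} + \frac{13}{2} \cdot 13\right)} = 38483 \left(- \frac{1}{209}\right) + \frac{5098}{3 \left(2 + \frac{1}{2} \cdot 169 + \frac{169}{2}\right)} = - \frac{38483}{209} + \frac{5098}{3 \left(2 + \frac{169}{2} + \frac{169}{2}\right)} = - \frac{38483}{209} + \frac{5098}{3 \cdot 171} = - \frac{38483}{209} + \frac{5098}{3} \cdot \frac{1}{171} = - \frac{38483}{209} + \frac{5098}{513} = - \frac{982963}{5643}$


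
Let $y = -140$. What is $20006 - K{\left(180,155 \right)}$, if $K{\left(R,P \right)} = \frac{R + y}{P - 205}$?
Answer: $\frac{100034}{5} \approx 20007.0$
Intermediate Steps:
$K{\left(R,P \right)} = \frac{-140 + R}{-205 + P}$ ($K{\left(R,P \right)} = \frac{R - 140}{P - 205} = \frac{-140 + R}{-205 + P}$)
$20006 - K{\left(180,155 \right)} = 20006 - \frac{-140 + 180}{-205 + 155} = 20006 - \frac{1}{-50} \cdot 40 = 20006 - \left(- \frac{1}{50}\right) 40 = 20006 - - \frac{4}{5} = 20006 + \frac{4}{5} = \frac{100034}{5}$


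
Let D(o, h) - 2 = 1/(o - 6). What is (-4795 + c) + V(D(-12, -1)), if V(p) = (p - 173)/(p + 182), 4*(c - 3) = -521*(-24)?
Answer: -5519205/3311 ≈ -1666.9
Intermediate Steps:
c = 3129 (c = 3 + (-521*(-24))/4 = 3 + (1/4)*12504 = 3 + 3126 = 3129)
D(o, h) = 2 + 1/(-6 + o) (D(o, h) = 2 + 1/(o - 6) = 2 + 1/(-6 + o))
V(p) = (-173 + p)/(182 + p)
(-4795 + c) + V(D(-12, -1)) = (-4795 + 3129) + (-173 + (-11 + 2*(-12))/(-6 - 12))/(182 + (-11 + 2*(-12))/(-6 - 12)) = -1666 + (-173 + (-11 - 24)/(-18))/(182 + (-11 - 24)/(-18)) = -1666 + (-173 - 1/18*(-35))/(182 - 1/18*(-35)) = -1666 + (-173 + 35/18)/(182 + 35/18) = -1666 - 3079/18/(3311/18) = -1666 + (18/3311)*(-3079/18) = -1666 - 3079/3311 = -5519205/3311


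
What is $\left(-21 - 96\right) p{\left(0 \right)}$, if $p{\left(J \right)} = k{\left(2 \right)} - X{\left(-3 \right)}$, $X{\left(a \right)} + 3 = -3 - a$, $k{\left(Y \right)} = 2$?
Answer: $-585$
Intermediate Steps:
$X{\left(a \right)} = -6 - a$ ($X{\left(a \right)} = -3 - \left(3 + a\right) = -6 - a$)
$p{\left(J \right)} = 5$ ($p{\left(J \right)} = 2 - \left(-6 - -3\right) = 2 - \left(-6 + 3\right) = 2 - -3 = 2 + 3 = 5$)
$\left(-21 - 96\right) p{\left(0 \right)} = \left(-21 - 96\right) 5 = \left(-117\right) 5 = -585$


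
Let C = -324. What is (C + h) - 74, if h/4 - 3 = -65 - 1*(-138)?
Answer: -94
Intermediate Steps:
h = 304 (h = 12 + 4*(-65 - 1*(-138)) = 12 + 4*(-65 + 138) = 12 + 4*73 = 12 + 292 = 304)
(C + h) - 74 = (-324 + 304) - 74 = -20 - 74 = -94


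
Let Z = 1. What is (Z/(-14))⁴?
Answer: 1/38416 ≈ 2.6031e-5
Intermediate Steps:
(Z/(-14))⁴ = (1/(-14))⁴ = (1*(-1/14))⁴ = (-1/14)⁴ = 1/38416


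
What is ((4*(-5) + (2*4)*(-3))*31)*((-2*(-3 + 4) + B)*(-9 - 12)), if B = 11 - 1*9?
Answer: 0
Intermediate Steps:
B = 2 (B = 11 - 9 = 2)
((4*(-5) + (2*4)*(-3))*31)*((-2*(-3 + 4) + B)*(-9 - 12)) = ((4*(-5) + (2*4)*(-3))*31)*((-2*(-3 + 4) + 2)*(-9 - 12)) = ((-20 + 8*(-3))*31)*((-2*1 + 2)*(-21)) = ((-20 - 24)*31)*((-2 + 2)*(-21)) = (-44*31)*(0*(-21)) = -1364*0 = 0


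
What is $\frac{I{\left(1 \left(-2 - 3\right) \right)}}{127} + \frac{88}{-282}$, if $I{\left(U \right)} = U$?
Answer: $- \frac{6293}{17907} \approx -0.35143$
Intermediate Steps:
$\frac{I{\left(1 \left(-2 - 3\right) \right)}}{127} + \frac{88}{-282} = \frac{1 \left(-2 - 3\right)}{127} + \frac{88}{-282} = 1 \left(-5\right) \frac{1}{127} + 88 \left(- \frac{1}{282}\right) = \left(-5\right) \frac{1}{127} - \frac{44}{141} = - \frac{5}{127} - \frac{44}{141} = - \frac{6293}{17907}$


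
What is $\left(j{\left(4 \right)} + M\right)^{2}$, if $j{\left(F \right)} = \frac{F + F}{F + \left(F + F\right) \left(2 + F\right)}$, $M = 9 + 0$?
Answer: $\frac{14161}{169} \approx 83.793$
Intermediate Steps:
$M = 9$
$j{\left(F \right)} = \frac{2 F}{F + 2 F \left(2 + F\right)}$
$\left(j{\left(4 \right)} + M\right)^{2} = \left(\frac{2}{5 + 2 \cdot 4} + 9\right)^{2} = \left(\frac{2}{5 + 8} + 9\right)^{2} = \left(\frac{2}{13} + 9\right)^{2} = \left(\frac{119}{13}\right)^{2} = \frac{14161}{169}$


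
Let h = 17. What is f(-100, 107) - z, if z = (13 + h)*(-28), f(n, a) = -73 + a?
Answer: 874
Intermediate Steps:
z = -840 (z = (13 + 17)*(-28) = 30*(-28) = -840)
f(-100, 107) - z = (-73 + 107) - 1*(-840) = 34 + 840 = 874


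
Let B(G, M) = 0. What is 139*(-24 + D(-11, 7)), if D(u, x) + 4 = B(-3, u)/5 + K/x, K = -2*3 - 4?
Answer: -28634/7 ≈ -4090.6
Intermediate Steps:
K = -10 (K = -6 - 4 = -10)
D(u, x) = -4 - 10/x (D(u, x) = -4 + (0/5 - 10/x) = -4 + (0*(⅕) - 10/x) = -4 + (0 - 10/x) = -4 - 10/x)
139*(-24 + D(-11, 7)) = 139*(-24 + (-4 - 10/7)) = 139*(-24 - 38/7) = 139*(-206/7) = -28634/7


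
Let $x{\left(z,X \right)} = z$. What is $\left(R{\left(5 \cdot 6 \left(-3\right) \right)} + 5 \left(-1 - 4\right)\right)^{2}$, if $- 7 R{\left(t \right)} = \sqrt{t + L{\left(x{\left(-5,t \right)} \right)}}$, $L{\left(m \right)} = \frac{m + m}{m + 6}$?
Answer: $\frac{30525}{49} + \frac{500 i}{7} \approx 622.96 + 71.429 i$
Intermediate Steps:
$L{\left(m \right)} = \frac{2 m}{6 + m}$
$R{\left(t \right)} = - \frac{\sqrt{-10 + t}}{7}$ ($R{\left(t \right)} = - \frac{\sqrt{t + 2 \left(-5\right) \frac{1}{6 - 5}}}{7} = - \frac{\sqrt{t + 2 \left(-5\right) 1^{-1}}}{7} = - \frac{\sqrt{t + 2 \left(-5\right) 1}}{7} = - \frac{\sqrt{t - 10}}{7} = - \frac{\sqrt{-10 + t}}{7}$)
$\left(R{\left(5 \cdot 6 \left(-3\right) \right)} + 5 \left(-1 - 4\right)\right)^{2} = \left(- \frac{\sqrt{-10 + 5 \cdot 6 \left(-3\right)}}{7} + 5 \left(-1 - 4\right)\right)^{2} = \left(- \frac{\sqrt{-10 + 30 \left(-3\right)}}{7} + 5 \left(-5\right)\right)^{2} = \left(- \frac{\sqrt{-10 - 90}}{7} - 25\right)^{2} = \left(- \frac{\sqrt{-100}}{7} - 25\right)^{2} = \left(- \frac{10 i}{7} - 25\right)^{2} = \left(-25 - \frac{10 i}{7}\right)^{2}$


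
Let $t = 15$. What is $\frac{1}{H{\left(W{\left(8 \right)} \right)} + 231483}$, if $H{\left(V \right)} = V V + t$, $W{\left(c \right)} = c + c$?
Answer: $\frac{1}{231754} \approx 4.3149 \cdot 10^{-6}$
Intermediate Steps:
$W{\left(c \right)} = 2 c$
$H{\left(V \right)} = 15 + V^{2}$ ($H{\left(V \right)} = V V + 15 = V^{2} + 15 = 15 + V^{2}$)
$\frac{1}{H{\left(W{\left(8 \right)} \right)} + 231483} = \frac{1}{\left(15 + \left(2 \cdot 8\right)^{2}\right) + 231483} = \frac{1}{\left(15 + 16^{2}\right) + 231483} = \frac{1}{\left(15 + 256\right) + 231483} = \frac{1}{271 + 231483} = \frac{1}{231754}$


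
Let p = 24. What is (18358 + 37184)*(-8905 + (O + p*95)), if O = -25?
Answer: -369354300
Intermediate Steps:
(18358 + 37184)*(-8905 + (O + p*95)) = (18358 + 37184)*(-8905 + (-25 + 24*95)) = 55542*(-8905 + (-25 + 2280)) = 55542*(-8905 + 2255) = 55542*(-6650) = -369354300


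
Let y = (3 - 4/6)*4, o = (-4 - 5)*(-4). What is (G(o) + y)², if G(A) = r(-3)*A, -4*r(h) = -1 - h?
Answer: 676/9 ≈ 75.111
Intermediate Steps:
o = 36 (o = -9*(-4) = 36)
y = 28/3 (y = (3 - 4*⅙)*4 = (3 - ⅔)*4 = (7/3)*4 = 28/3 ≈ 9.3333)
r(h) = ¼ + h/4 (r(h) = -(-1 - h)/4 = ¼ + h/4)
G(A) = -A/2 (G(A) = (¼ + (¼)*(-3))*A = (¼ - ¾)*A = -A/2)
(G(o) + y)² = (-½*36 + 28/3)² = (-18 + 28/3)² = (-26/3)² = 676/9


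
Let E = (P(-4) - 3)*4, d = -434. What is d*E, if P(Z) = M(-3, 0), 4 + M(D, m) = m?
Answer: 12152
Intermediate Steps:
M(D, m) = -4 + m
P(Z) = -4 (P(Z) = -4 + 0 = -4)
E = -28 (E = (-4 - 3)*4 = -7*4 = -28)
d*E = -434*(-28) = 12152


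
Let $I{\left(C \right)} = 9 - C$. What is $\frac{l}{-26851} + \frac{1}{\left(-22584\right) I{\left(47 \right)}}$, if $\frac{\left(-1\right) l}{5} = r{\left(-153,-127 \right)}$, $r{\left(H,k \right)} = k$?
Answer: $- \frac{544925069}{23043313392} \approx -0.023648$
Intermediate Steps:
$l = 635$ ($l = \left(-5\right) \left(-127\right) = 635$)
$\frac{l}{-26851} + \frac{1}{\left(-22584\right) I{\left(47 \right)}} = \frac{635}{-26851} + \frac{1}{\left(-22584\right) \left(9 - 47\right)} = 635 \left(- \frac{1}{26851}\right) - \frac{1}{22584 \left(9 - 47\right)} = - \frac{635}{26851} - \frac{1}{22584 \left(-38\right)} = - \frac{635}{26851} - - \frac{1}{858192} = - \frac{635}{26851} + \frac{1}{858192} = - \frac{544925069}{23043313392}$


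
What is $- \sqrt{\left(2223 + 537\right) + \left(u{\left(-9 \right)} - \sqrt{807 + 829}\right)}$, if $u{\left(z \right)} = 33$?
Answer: $- \sqrt{2793 - 2 \sqrt{409}} \approx -52.465$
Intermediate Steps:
$- \sqrt{\left(2223 + 537\right) + \left(u{\left(-9 \right)} - \sqrt{807 + 829}\right)} = - \sqrt{\left(2223 + 537\right) + \left(33 - \sqrt{807 + 829}\right)} = - \sqrt{2760 + \left(33 - \sqrt{1636}\right)} = - \sqrt{2760 + \left(33 - 2 \sqrt{409}\right)} = - \sqrt{2793 - 2 \sqrt{409}}$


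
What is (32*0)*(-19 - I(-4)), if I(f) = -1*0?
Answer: 0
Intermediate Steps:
I(f) = 0
(32*0)*(-19 - I(-4)) = (32*0)*(-19 - 1*0) = 0*(-19 + 0) = 0*(-19) = 0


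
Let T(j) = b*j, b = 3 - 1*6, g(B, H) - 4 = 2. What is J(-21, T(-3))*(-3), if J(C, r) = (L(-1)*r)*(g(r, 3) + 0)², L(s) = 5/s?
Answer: 4860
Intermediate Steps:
g(B, H) = 6 (g(B, H) = 4 + 2 = 6)
b = -3 (b = 3 - 6 = -3)
T(j) = -3*j
J(C, r) = -180*r (J(C, r) = ((5/(-1))*r)*(6 + 0)² = ((5*(-1))*r)*6² = -5*r*36 = -180*r)
J(-21, T(-3))*(-3) = -(-540)*(-3)*(-3) = -180*9*(-3) = -1620*(-3) = 4860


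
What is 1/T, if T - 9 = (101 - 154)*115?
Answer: -1/6086 ≈ -0.00016431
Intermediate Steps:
T = -6086 (T = 9 + (101 - 154)*115 = 9 - 53*115 = 9 - 6095 = -6086)
1/T = 1/(-6086) = -1/6086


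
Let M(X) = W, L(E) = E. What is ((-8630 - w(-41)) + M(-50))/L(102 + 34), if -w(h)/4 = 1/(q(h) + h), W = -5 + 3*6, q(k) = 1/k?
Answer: -7246979/114376 ≈ -63.361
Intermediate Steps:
W = 13 (W = -5 + 18 = 13)
w(h) = -4/(h + 1/h) (w(h) = -4/(1/h + h) = -4/(h + 1/h))
M(X) = 13
((-8630 - w(-41)) + M(-50))/L(102 + 34) = ((-8630 - (-4)*(-41)/(1 + (-41)²)) + 13)/(102 + 34) = ((-8630 - (-4)*(-41)/(1 + 1681)) + 13)/136 = ((-8630 - (-4)*(-41)/1682) + 13)*(1/136) = ((-8630 - 1*82/841) + 13)*(1/136) = ((-8630 - 82/841) + 13)*(1/136) = (-7257912/841 + 13)*(1/136) = -7246979/841*1/136 = -7246979/114376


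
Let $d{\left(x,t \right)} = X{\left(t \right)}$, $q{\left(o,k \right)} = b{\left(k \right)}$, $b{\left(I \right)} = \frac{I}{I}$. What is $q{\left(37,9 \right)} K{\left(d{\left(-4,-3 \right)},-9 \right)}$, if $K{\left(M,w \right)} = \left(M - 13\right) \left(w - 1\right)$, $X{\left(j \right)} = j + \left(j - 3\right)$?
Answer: $220$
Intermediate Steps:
$b{\left(I \right)} = 1$
$q{\left(o,k \right)} = 1$
$X{\left(j \right)} = -3 + 2 j$ ($X{\left(j \right)} = j + \left(-3 + j\right) = -3 + 2 j$)
$d{\left(x,t \right)} = -3 + 2 t$
$K{\left(M,w \right)} = \left(-1 + w\right) \left(-13 + M\right)$ ($K{\left(M,w \right)} = \left(-13 + M\right) \left(-1 + w\right) = \left(-1 + w\right) \left(-13 + M\right)$)
$q{\left(37,9 \right)} K{\left(d{\left(-4,-3 \right)},-9 \right)} = 1 \left(13 - \left(-3 + 2 \left(-3\right)\right) - -117 + \left(-3 + 2 \left(-3\right)\right) \left(-9\right)\right) = 1 \left(13 - \left(-3 - 6\right) + 117 + \left(-3 - 6\right) \left(-9\right)\right) = 1 \left(13 - -9 + 117 - -81\right) = 1 \left(13 + 9 + 117 + 81\right) = 1 \cdot 220 = 220$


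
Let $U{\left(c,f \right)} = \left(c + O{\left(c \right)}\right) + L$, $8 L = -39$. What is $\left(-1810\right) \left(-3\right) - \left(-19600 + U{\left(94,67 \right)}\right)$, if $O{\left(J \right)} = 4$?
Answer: $\frac{199495}{8} \approx 24937.0$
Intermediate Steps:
$L = - \frac{39}{8}$ ($L = \frac{1}{8} \left(-39\right) = - \frac{39}{8} \approx -4.875$)
$U{\left(c,f \right)} = - \frac{7}{8} + c$ ($U{\left(c,f \right)} = \left(c + 4\right) - \frac{39}{8} = \left(4 + c\right) - \frac{39}{8} = - \frac{7}{8} + c$)
$\left(-1810\right) \left(-3\right) - \left(-19600 + U{\left(94,67 \right)}\right) = \left(-1810\right) \left(-3\right) + \left(\left(-140\right)^{2} - \left(- \frac{7}{8} + 94\right)\right) = 5430 + \left(19600 - \frac{745}{8}\right) = 5430 + \frac{156055}{8} = \frac{199495}{8}$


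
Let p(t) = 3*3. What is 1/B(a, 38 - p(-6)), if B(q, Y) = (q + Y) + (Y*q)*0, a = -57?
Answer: -1/28 ≈ -0.035714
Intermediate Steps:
p(t) = 9
B(q, Y) = Y + q (B(q, Y) = (Y + q) + 0 = Y + q)
1/B(a, 38 - p(-6)) = 1/((38 - 1*9) - 57) = 1/((38 - 9) - 57) = 1/(29 - 57) = 1/(-28) = -1/28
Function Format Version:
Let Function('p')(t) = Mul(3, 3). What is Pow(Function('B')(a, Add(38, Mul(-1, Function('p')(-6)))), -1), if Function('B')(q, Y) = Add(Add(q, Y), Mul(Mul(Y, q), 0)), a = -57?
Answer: Rational(-1, 28) ≈ -0.035714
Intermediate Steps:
Function('p')(t) = 9
Function('B')(q, Y) = Add(Y, q) (Function('B')(q, Y) = Add(Add(Y, q), 0) = Add(Y, q))
Pow(Function('B')(a, Add(38, Mul(-1, Function('p')(-6)))), -1) = Pow(Add(Add(38, Mul(-1, 9)), -57), -1) = Pow(Add(Add(38, -9), -57), -1) = Pow(Add(29, -57), -1) = Pow(-28, -1) = Rational(-1, 28)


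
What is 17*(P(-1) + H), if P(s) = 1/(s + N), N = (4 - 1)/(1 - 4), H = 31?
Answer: 1037/2 ≈ 518.50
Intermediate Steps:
N = -1 (N = 3/(-3) = 3*(-⅓) = -1)
P(s) = 1/(-1 + s) (P(s) = 1/(s - 1) = 1/(-1 + s))
17*(P(-1) + H) = 17*(1/(-1 - 1) + 31) = 17*(1/(-2) + 31) = 17*(-½ + 31) = 17*(61/2) = 1037/2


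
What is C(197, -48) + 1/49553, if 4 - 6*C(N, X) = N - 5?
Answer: -4657979/148659 ≈ -31.333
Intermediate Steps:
C(N, X) = 3/2 - N/6 (C(N, X) = ⅔ - (N - 5)/6 = ⅔ - (-5 + N)/6 = ⅔ + (⅚ - N/6) = 3/2 - N/6)
C(197, -48) + 1/49553 = (3/2 - ⅙*197) + 1/49553 = (3/2 - 197/6) + 1/49553 = -94/3 + 1/49553 = -4657979/148659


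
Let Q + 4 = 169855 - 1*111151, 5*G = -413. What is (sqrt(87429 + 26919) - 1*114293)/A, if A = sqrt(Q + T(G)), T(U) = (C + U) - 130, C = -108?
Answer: sqrt(162165)*(-114293 + 2*sqrt(28587))/97299 ≈ -471.63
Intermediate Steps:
G = -413/5 (G = (1/5)*(-413) = -413/5 ≈ -82.600)
T(U) = -238 + U (T(U) = (-108 + U) - 130 = -238 + U)
Q = 58700 (Q = -4 + (169855 - 1*111151) = -4 + (169855 - 111151) = -4 + 58704 = 58700)
A = 3*sqrt(162165)/5 (A = sqrt(58700 + (-238 - 413/5)) = sqrt(58700 - 1603/5) = sqrt(291897/5) = 3*sqrt(162165)/5 ≈ 241.62)
(sqrt(87429 + 26919) - 1*114293)/A = (sqrt(87429 + 26919) - 1*114293)/((3*sqrt(162165)/5)) = (sqrt(114348) - 114293)*(sqrt(162165)/97299) = (2*sqrt(28587) - 114293)*(sqrt(162165)/97299) = (-114293 + 2*sqrt(28587))*(sqrt(162165)/97299) = sqrt(162165)*(-114293 + 2*sqrt(28587))/97299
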